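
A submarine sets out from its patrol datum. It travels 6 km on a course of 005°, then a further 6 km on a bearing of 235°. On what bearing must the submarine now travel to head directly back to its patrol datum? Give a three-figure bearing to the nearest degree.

120°

Leg 1 (005°, 6 km): east 6 sin 5° = 0.52, north 6 cos 5° = 5.98
Leg 2 (235°, 6 km): east 6 sin 235° = -4.91, north 6 cos 235° = -3.44
Net displacement: -4.39 east, 2.54 north. Direction back to start is (4.39, -2.54): bearing = atan2(4.39, -2.54) mod 360° = 120.00° ≈ 120°.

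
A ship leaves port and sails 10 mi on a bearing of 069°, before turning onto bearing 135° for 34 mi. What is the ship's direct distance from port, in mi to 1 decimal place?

Leg 1 (069°, 10 mi): east 10 sin 69° = 9.34, north 10 cos 69° = 3.58
Leg 2 (135°, 34 mi): east 34 sin 135° = 24.04, north 34 cos 135° = -24.04
Net: 33.38 east, -20.46 north. Distance = √((33.38)² + (-20.46)²) = 39.148 mi.

39.1 mi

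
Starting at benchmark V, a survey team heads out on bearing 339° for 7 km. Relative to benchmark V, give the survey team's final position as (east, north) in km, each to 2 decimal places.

(-2.51, 6.54)

Leg 1 (339°, 7 km): east 7 sin 339° = -2.51, north 7 cos 339° = 6.54
Summing: -2.51 km east, 6.54 km north → (-2.51, 6.54).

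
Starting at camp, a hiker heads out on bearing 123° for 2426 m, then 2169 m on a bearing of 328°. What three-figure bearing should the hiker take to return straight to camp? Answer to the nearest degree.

240°

Leg 1 (123°, 2426 m): east 2426 sin 123° = 2034.61, north 2426 cos 123° = -1321.29
Leg 2 (328°, 2169 m): east 2169 sin 328° = -1149.39, north 2169 cos 328° = 1839.42
Net displacement: 885.22 east, 518.12 north. Direction back to start is (-885.22, -518.12): bearing = atan2(-885.22, -518.12) mod 360° = 239.66° ≈ 240°.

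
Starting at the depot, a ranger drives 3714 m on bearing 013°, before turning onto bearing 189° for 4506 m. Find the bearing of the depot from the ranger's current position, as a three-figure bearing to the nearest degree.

351°

Leg 1 (013°, 3714 m): east 3714 sin 13° = 835.47, north 3714 cos 13° = 3618.81
Leg 2 (189°, 4506 m): east 4506 sin 189° = -704.89, north 4506 cos 189° = -4450.52
Net displacement: 130.57 east, -831.71 north. Direction back to start is (-130.57, 831.71): bearing = atan2(-130.57, 831.71) mod 360° = 351.08° ≈ 351°.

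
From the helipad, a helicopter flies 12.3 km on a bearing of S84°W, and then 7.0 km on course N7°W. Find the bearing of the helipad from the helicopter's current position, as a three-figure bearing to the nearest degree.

Leg 1 (S84°W, 12.3 km): east 12.3 sin 264° = -12.23, north 12.3 cos 264° = -1.29
Leg 2 (N7°W, 7.0 km): east 7.0 sin 353° = -0.85, north 7.0 cos 353° = 6.95
Net displacement: -13.09 east, 5.66 north. Direction back to start is (13.09, -5.66): bearing = atan2(13.09, -5.66) mod 360° = 113.40° ≈ 113°.

113°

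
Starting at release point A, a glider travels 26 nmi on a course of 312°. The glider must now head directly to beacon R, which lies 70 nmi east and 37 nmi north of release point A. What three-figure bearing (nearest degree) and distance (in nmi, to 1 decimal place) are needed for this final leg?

Leg 1 (312°, 26 nmi): east 26 sin 312° = -19.32, north 26 cos 312° = 17.40
Current position: (-19.32, 17.40). Target: (70, 37). Remaining: Δeast = 89.32, Δnorth = 19.60.
Bearing = atan2(89.32, 19.60) mod 360° = 77.62°; distance = √((89.32)² + (19.60)²) = 91.447 nmi.

078°, 91.4 nmi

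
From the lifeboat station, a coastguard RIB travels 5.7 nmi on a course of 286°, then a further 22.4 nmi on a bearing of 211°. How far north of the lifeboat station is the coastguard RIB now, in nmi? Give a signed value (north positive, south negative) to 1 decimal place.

Leg 1 (286°, 5.7 nmi): east 5.7 sin 286° = -5.48, north 5.7 cos 286° = 1.57
Leg 2 (211°, 22.4 nmi): east 22.4 sin 211° = -11.54, north 22.4 cos 211° = -19.20
Net north component: -17.63 nmi.

-17.6 nmi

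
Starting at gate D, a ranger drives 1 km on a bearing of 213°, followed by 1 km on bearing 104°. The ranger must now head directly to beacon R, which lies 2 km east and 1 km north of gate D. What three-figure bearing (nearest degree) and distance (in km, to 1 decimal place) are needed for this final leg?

037°, 2.6 km

Leg 1 (213°, 1 km): east 1 sin 213° = -0.54, north 1 cos 213° = -0.84
Leg 2 (104°, 1 km): east 1 sin 104° = 0.97, north 1 cos 104° = -0.24
Current position: (0.43, -1.08). Target: (2, 1). Remaining: Δeast = 1.57, Δnorth = 2.08.
Bearing = atan2(1.57, 2.08) mod 360° = 37.11°; distance = √((1.57)² + (2.08)²) = 2.609 km.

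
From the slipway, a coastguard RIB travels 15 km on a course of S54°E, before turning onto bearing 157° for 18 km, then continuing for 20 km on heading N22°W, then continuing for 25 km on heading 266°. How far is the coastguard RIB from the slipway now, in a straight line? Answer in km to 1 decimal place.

15.8 km

Leg 1 (S54°E, 15 km): east 15 sin 126° = 12.14, north 15 cos 126° = -8.82
Leg 2 (157°, 18 km): east 18 sin 157° = 7.03, north 18 cos 157° = -16.57
Leg 3 (N22°W, 20 km): east 20 sin 338° = -7.49, north 20 cos 338° = 18.54
Leg 4 (266°, 25 km): east 25 sin 266° = -24.94, north 25 cos 266° = -1.74
Net: -13.26 east, -8.59 north. Distance = √((-13.26)² + (-8.59)²) = 15.799 km.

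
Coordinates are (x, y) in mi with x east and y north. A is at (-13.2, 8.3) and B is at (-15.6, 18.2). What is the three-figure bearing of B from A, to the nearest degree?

Δeast = -15.6 − -13.2 = -2.40; Δnorth = 18.2 − 8.3 = 9.90.
Bearing = atan2(Δeast, Δnorth) mod 360° = 346.37° ≈ 346°.

346°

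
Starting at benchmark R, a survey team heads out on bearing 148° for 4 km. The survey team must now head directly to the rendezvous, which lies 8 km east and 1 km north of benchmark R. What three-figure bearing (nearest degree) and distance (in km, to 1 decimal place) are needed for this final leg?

Leg 1 (148°, 4 km): east 4 sin 148° = 2.12, north 4 cos 148° = -3.39
Current position: (2.12, -3.39). Target: (8, 1). Remaining: Δeast = 5.88, Δnorth = 4.39.
Bearing = atan2(5.88, 4.39) mod 360° = 53.24°; distance = √((5.88)² + (4.39)²) = 7.340 km.

053°, 7.3 km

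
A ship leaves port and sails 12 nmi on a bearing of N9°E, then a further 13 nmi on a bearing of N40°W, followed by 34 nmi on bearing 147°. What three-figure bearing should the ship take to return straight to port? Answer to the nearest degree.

Leg 1 (N9°E, 12 nmi): east 12 sin 9° = 1.88, north 12 cos 9° = 11.85
Leg 2 (N40°W, 13 nmi): east 13 sin 320° = -8.36, north 13 cos 320° = 9.96
Leg 3 (147°, 34 nmi): east 34 sin 147° = 18.52, north 34 cos 147° = -28.51
Net displacement: 12.04 east, -6.70 north. Direction back to start is (-12.04, 6.70): bearing = atan2(-12.04, 6.70) mod 360° = 299.11° ≈ 299°.

299°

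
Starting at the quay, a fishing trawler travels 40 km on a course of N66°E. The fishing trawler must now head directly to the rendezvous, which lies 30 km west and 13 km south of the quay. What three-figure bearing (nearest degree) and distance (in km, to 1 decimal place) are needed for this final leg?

246°, 72.7 km

Leg 1 (N66°E, 40 km): east 40 sin 66° = 36.54, north 40 cos 66° = 16.27
Current position: (36.54, 16.27). Target: (-30, -13). Remaining: Δeast = -66.54, Δnorth = -29.27.
Bearing = atan2(-66.54, -29.27) mod 360° = 246.26°; distance = √((-66.54)² + (-29.27)²) = 72.695 km.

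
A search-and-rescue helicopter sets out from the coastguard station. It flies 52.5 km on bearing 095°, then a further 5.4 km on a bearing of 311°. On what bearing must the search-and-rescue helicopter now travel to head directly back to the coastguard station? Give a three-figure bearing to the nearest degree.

271°

Leg 1 (095°, 52.5 km): east 52.5 sin 95° = 52.30, north 52.5 cos 95° = -4.58
Leg 2 (311°, 5.4 km): east 5.4 sin 311° = -4.08, north 5.4 cos 311° = 3.54
Net displacement: 48.22 east, -1.03 north. Direction back to start is (-48.22, 1.03): bearing = atan2(-48.22, 1.03) mod 360° = 271.23° ≈ 271°.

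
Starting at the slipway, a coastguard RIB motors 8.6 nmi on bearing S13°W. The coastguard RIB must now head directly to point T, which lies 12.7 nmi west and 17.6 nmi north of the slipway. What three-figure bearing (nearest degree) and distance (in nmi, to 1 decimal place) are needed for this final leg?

337°, 28.1 nmi

Leg 1 (S13°W, 8.6 nmi): east 8.6 sin 193° = -1.93, north 8.6 cos 193° = -8.38
Current position: (-1.93, -8.38). Target: (-12.7, 17.6). Remaining: Δeast = -10.77, Δnorth = 25.98.
Bearing = atan2(-10.77, 25.98) mod 360° = 337.49°; distance = √((-10.77)² + (25.98)²) = 28.122 nmi.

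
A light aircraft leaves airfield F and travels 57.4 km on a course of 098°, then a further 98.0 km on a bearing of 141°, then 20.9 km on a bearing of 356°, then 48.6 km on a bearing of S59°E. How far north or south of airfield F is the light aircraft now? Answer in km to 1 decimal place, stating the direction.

Leg 1 (098°, 57.4 km): east 57.4 sin 98° = 56.84, north 57.4 cos 98° = -7.99
Leg 2 (141°, 98.0 km): east 98.0 sin 141° = 61.67, north 98.0 cos 141° = -76.16
Leg 3 (356°, 20.9 km): east 20.9 sin 356° = -1.46, north 20.9 cos 356° = 20.85
Leg 4 (S59°E, 48.6 km): east 48.6 sin 121° = 41.66, north 48.6 cos 121° = -25.03
Net north component: -88.33 km.

88.3 km south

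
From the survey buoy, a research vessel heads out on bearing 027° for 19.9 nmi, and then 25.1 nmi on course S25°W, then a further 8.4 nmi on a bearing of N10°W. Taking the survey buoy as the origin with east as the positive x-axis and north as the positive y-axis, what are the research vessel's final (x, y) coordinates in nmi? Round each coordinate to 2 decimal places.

Leg 1 (027°, 19.9 nmi): east 19.9 sin 27° = 9.03, north 19.9 cos 27° = 17.73
Leg 2 (S25°W, 25.1 nmi): east 25.1 sin 205° = -10.61, north 25.1 cos 205° = -22.75
Leg 3 (N10°W, 8.4 nmi): east 8.4 sin 350° = -1.46, north 8.4 cos 350° = 8.27
Summing: -3.03 nmi east, 3.26 nmi north → (-3.03, 3.26).

(-3.03, 3.26)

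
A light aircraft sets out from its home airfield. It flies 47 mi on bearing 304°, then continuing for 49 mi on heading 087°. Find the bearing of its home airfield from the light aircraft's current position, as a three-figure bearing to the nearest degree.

Leg 1 (304°, 47 mi): east 47 sin 304° = -38.96, north 47 cos 304° = 26.28
Leg 2 (087°, 49 mi): east 49 sin 87° = 48.93, north 49 cos 87° = 2.56
Net displacement: 9.97 east, 28.85 north. Direction back to start is (-9.97, -28.85): bearing = atan2(-9.97, -28.85) mod 360° = 199.06° ≈ 199°.

199°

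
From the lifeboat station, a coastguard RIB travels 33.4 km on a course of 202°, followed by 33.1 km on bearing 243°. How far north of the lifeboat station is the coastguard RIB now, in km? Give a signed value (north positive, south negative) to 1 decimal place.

-46.0 km

Leg 1 (202°, 33.4 km): east 33.4 sin 202° = -12.51, north 33.4 cos 202° = -30.97
Leg 2 (243°, 33.1 km): east 33.1 sin 243° = -29.49, north 33.1 cos 243° = -15.03
Net north component: -46.00 km.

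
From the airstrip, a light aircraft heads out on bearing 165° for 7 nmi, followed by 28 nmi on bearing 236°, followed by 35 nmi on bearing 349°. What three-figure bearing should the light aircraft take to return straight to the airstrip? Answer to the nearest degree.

113°

Leg 1 (165°, 7 nmi): east 7 sin 165° = 1.81, north 7 cos 165° = -6.76
Leg 2 (236°, 28 nmi): east 28 sin 236° = -23.21, north 28 cos 236° = -15.66
Leg 3 (349°, 35 nmi): east 35 sin 349° = -6.68, north 35 cos 349° = 34.36
Net displacement: -28.08 east, 11.94 north. Direction back to start is (28.08, -11.94): bearing = atan2(28.08, -11.94) mod 360° = 113.03° ≈ 113°.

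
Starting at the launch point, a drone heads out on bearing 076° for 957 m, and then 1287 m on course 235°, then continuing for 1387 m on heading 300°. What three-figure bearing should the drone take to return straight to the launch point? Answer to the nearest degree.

098°

Leg 1 (076°, 957 m): east 957 sin 76° = 928.57, north 957 cos 76° = 231.52
Leg 2 (235°, 1287 m): east 1287 sin 235° = -1054.25, north 1287 cos 235° = -738.19
Leg 3 (300°, 1387 m): east 1387 sin 300° = -1201.18, north 1387 cos 300° = 693.50
Net displacement: -1326.85 east, 186.83 north. Direction back to start is (1326.85, -186.83): bearing = atan2(1326.85, -186.83) mod 360° = 98.01° ≈ 098°.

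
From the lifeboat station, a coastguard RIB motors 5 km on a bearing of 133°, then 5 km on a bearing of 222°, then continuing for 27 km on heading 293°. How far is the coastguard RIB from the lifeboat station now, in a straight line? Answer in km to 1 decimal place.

Leg 1 (133°, 5 km): east 5 sin 133° = 3.66, north 5 cos 133° = -3.41
Leg 2 (222°, 5 km): east 5 sin 222° = -3.35, north 5 cos 222° = -3.72
Leg 3 (293°, 27 km): east 27 sin 293° = -24.85, north 27 cos 293° = 10.55
Net: -24.54 east, 3.42 north. Distance = √((-24.54)² + (3.42)²) = 24.780 km.

24.8 km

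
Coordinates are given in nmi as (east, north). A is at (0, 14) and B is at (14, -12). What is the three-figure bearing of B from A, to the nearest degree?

152°

Δeast = 14 − 0 = 14.00; Δnorth = -12 − 14 = -26.00.
Bearing = atan2(Δeast, Δnorth) mod 360° = 151.70° ≈ 152°.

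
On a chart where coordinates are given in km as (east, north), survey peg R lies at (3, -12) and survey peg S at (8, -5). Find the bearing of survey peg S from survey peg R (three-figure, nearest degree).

Δeast = 8 − 3 = 5.00; Δnorth = -5 − -12 = 7.00.
Bearing = atan2(Δeast, Δnorth) mod 360° = 35.54° ≈ 036°.

036°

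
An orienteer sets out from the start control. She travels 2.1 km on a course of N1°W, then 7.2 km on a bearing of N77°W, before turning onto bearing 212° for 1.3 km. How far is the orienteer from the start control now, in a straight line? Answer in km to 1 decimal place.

8.2 km

Leg 1 (N1°W, 2.1 km): east 2.1 sin 359° = -0.04, north 2.1 cos 359° = 2.10
Leg 2 (N77°W, 7.2 km): east 7.2 sin 283° = -7.02, north 7.2 cos 283° = 1.62
Leg 3 (212°, 1.3 km): east 1.3 sin 212° = -0.69, north 1.3 cos 212° = -1.10
Net: -7.74 east, 2.62 north. Distance = √((-7.74)² + (2.62)²) = 8.171 km.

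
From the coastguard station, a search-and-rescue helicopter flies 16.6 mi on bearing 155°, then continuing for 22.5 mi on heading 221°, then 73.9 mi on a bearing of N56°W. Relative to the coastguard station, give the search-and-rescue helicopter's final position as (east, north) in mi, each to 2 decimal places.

(-69.01, 9.30)

Leg 1 (155°, 16.6 mi): east 16.6 sin 155° = 7.02, north 16.6 cos 155° = -15.04
Leg 2 (221°, 22.5 mi): east 22.5 sin 221° = -14.76, north 22.5 cos 221° = -16.98
Leg 3 (N56°W, 73.9 mi): east 73.9 sin 304° = -61.27, north 73.9 cos 304° = 41.32
Summing: -69.01 mi east, 9.30 mi north → (-69.01, 9.30).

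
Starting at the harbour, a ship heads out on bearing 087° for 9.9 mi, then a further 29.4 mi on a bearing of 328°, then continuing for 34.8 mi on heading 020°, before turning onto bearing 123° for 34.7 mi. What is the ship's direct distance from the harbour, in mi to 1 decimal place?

Leg 1 (087°, 9.9 mi): east 9.9 sin 87° = 9.89, north 9.9 cos 87° = 0.52
Leg 2 (328°, 29.4 mi): east 29.4 sin 328° = -15.58, north 29.4 cos 328° = 24.93
Leg 3 (020°, 34.8 mi): east 34.8 sin 20° = 11.90, north 34.8 cos 20° = 32.70
Leg 4 (123°, 34.7 mi): east 34.7 sin 123° = 29.10, north 34.7 cos 123° = -18.90
Net: 35.31 east, 39.25 north. Distance = √((35.31)² + (39.25)²) = 52.798 mi.

52.8 mi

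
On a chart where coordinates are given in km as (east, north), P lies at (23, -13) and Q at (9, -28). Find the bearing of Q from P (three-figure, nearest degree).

Δeast = 9 − 23 = -14.00; Δnorth = -28 − -13 = -15.00.
Bearing = atan2(Δeast, Δnorth) mod 360° = 223.03° ≈ 223°.

223°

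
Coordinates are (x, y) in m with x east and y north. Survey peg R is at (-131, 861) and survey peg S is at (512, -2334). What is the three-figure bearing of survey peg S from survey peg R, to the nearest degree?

169°

Δeast = 512 − -131 = 643.00; Δnorth = -2334 − 861 = -3195.00.
Bearing = atan2(Δeast, Δnorth) mod 360° = 168.62° ≈ 169°.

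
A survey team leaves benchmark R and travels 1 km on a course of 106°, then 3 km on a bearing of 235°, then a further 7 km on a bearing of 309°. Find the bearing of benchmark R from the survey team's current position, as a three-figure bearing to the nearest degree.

109°

Leg 1 (106°, 1 km): east 1 sin 106° = 0.96, north 1 cos 106° = -0.28
Leg 2 (235°, 3 km): east 3 sin 235° = -2.46, north 3 cos 235° = -1.72
Leg 3 (309°, 7 km): east 7 sin 309° = -5.44, north 7 cos 309° = 4.41
Net displacement: -6.94 east, 2.41 north. Direction back to start is (6.94, -2.41): bearing = atan2(6.94, -2.41) mod 360° = 109.15° ≈ 109°.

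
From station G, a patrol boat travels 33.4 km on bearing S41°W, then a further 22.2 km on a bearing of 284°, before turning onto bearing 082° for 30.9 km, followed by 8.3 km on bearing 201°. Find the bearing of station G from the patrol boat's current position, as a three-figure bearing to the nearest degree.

Leg 1 (S41°W, 33.4 km): east 33.4 sin 221° = -21.91, north 33.4 cos 221° = -25.21
Leg 2 (284°, 22.2 km): east 22.2 sin 284° = -21.54, north 22.2 cos 284° = 5.37
Leg 3 (082°, 30.9 km): east 30.9 sin 82° = 30.60, north 30.9 cos 82° = 4.30
Leg 4 (201°, 8.3 km): east 8.3 sin 201° = -2.97, north 8.3 cos 201° = -7.75
Net displacement: -15.83 east, -23.28 north. Direction back to start is (15.83, 23.28): bearing = atan2(15.83, 23.28) mod 360° = 34.21° ≈ 034°.

034°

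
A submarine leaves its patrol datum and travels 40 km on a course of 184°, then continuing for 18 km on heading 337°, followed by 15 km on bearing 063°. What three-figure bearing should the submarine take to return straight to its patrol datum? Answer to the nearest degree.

348°

Leg 1 (184°, 40 km): east 40 sin 184° = -2.79, north 40 cos 184° = -39.90
Leg 2 (337°, 18 km): east 18 sin 337° = -7.03, north 18 cos 337° = 16.57
Leg 3 (063°, 15 km): east 15 sin 63° = 13.37, north 15 cos 63° = 6.81
Net displacement: 3.54 east, -16.52 north. Direction back to start is (-3.54, 16.52): bearing = atan2(-3.54, 16.52) mod 360° = 347.90° ≈ 348°.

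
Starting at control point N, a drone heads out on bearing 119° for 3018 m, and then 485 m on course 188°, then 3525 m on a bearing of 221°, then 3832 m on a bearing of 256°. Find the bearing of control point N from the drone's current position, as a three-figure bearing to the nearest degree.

Leg 1 (119°, 3018 m): east 3018 sin 119° = 2639.60, north 3018 cos 119° = -1463.16
Leg 2 (188°, 485 m): east 485 sin 188° = -67.50, north 485 cos 188° = -480.28
Leg 3 (221°, 3525 m): east 3525 sin 221° = -2312.61, north 3525 cos 221° = -2660.35
Leg 4 (256°, 3832 m): east 3832 sin 256° = -3718.17, north 3832 cos 256° = -927.04
Net displacement: -3458.68 east, -5530.83 north. Direction back to start is (3458.68, 5530.83): bearing = atan2(3458.68, 5530.83) mod 360° = 32.02° ≈ 032°.

032°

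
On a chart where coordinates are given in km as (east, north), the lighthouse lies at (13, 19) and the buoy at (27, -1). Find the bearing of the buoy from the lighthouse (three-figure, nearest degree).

145°

Δeast = 27 − 13 = 14.00; Δnorth = -1 − 19 = -20.00.
Bearing = atan2(Δeast, Δnorth) mod 360° = 145.01° ≈ 145°.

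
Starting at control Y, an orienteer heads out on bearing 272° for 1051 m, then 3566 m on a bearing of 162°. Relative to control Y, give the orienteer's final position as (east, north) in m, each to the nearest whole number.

(52, -3355)

Leg 1 (272°, 1051 m): east 1051 sin 272° = -1050.36, north 1051 cos 272° = 36.68
Leg 2 (162°, 3566 m): east 3566 sin 162° = 1101.95, north 3566 cos 162° = -3391.47
Summing: 51.59 m east, -3354.79 m north → (52, -3355).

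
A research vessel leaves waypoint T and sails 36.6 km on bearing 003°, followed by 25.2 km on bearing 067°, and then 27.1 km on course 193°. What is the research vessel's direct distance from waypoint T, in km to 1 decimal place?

27.6 km

Leg 1 (003°, 36.6 km): east 36.6 sin 3° = 1.92, north 36.6 cos 3° = 36.55
Leg 2 (067°, 25.2 km): east 25.2 sin 67° = 23.20, north 25.2 cos 67° = 9.85
Leg 3 (193°, 27.1 km): east 27.1 sin 193° = -6.10, north 27.1 cos 193° = -26.41
Net: 19.02 east, 19.99 north. Distance = √((19.02)² + (19.99)²) = 27.591 km.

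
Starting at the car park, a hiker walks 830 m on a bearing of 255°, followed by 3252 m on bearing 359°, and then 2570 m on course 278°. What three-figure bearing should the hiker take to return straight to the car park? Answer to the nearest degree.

135°

Leg 1 (255°, 830 m): east 830 sin 255° = -801.72, north 830 cos 255° = -214.82
Leg 2 (359°, 3252 m): east 3252 sin 359° = -56.76, north 3252 cos 359° = 3251.50
Leg 3 (278°, 2570 m): east 2570 sin 278° = -2544.99, north 2570 cos 278° = 357.67
Net displacement: -3403.46 east, 3394.36 north. Direction back to start is (3403.46, -3394.36): bearing = atan2(3403.46, -3394.36) mod 360° = 134.92° ≈ 135°.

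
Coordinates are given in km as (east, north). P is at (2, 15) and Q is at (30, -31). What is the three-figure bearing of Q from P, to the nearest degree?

149°

Δeast = 30 − 2 = 28.00; Δnorth = -31 − 15 = -46.00.
Bearing = atan2(Δeast, Δnorth) mod 360° = 148.67° ≈ 149°.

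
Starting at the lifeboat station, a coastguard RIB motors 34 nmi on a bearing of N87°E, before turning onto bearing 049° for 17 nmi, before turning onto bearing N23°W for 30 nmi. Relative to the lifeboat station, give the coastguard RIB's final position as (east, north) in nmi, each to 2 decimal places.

Leg 1 (N87°E, 34 nmi): east 34 sin 87° = 33.95, north 34 cos 87° = 1.78
Leg 2 (049°, 17 nmi): east 17 sin 49° = 12.83, north 17 cos 49° = 11.15
Leg 3 (N23°W, 30 nmi): east 30 sin 337° = -11.72, north 30 cos 337° = 27.62
Summing: 35.06 nmi east, 40.55 nmi north → (35.06, 40.55).

(35.06, 40.55)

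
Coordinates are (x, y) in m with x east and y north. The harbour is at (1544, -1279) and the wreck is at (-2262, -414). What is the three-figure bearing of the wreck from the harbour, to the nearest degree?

283°

Δeast = -2262 − 1544 = -3806.00; Δnorth = -414 − -1279 = 865.00.
Bearing = atan2(Δeast, Δnorth) mod 360° = 282.80° ≈ 283°.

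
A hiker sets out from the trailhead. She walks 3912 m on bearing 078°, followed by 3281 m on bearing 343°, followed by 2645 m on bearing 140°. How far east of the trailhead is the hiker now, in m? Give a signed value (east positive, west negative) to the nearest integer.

4567 m

Leg 1 (078°, 3912 m): east 3912 sin 78° = 3826.51, north 3912 cos 78° = 813.35
Leg 2 (343°, 3281 m): east 3281 sin 343° = -959.27, north 3281 cos 343° = 3137.64
Leg 3 (140°, 2645 m): east 2645 sin 140° = 1700.17, north 2645 cos 140° = -2026.19
Net east component: 4567.42 m.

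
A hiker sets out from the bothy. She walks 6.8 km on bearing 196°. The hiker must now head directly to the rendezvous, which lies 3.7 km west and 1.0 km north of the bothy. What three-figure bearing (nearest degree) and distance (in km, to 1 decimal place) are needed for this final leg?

Leg 1 (196°, 6.8 km): east 6.8 sin 196° = -1.87, north 6.8 cos 196° = -6.54
Current position: (-1.87, -6.54). Target: (-3.7, 1.0). Remaining: Δeast = -1.83, Δnorth = 7.54.
Bearing = atan2(-1.83, 7.54) mod 360° = 346.38°; distance = √((-1.83)² + (7.54)²) = 7.755 km.

346°, 7.8 km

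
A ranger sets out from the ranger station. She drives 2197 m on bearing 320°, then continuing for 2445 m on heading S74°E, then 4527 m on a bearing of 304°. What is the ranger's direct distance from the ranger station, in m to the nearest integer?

4523 m

Leg 1 (320°, 2197 m): east 2197 sin 320° = -1412.20, north 2197 cos 320° = 1683.00
Leg 2 (S74°E, 2445 m): east 2445 sin 106° = 2350.28, north 2445 cos 106° = -673.93
Leg 3 (304°, 4527 m): east 4527 sin 304° = -3753.05, north 4527 cos 304° = 2531.47
Net: -2814.97 east, 3540.53 north. Distance = √((-2814.97)² + (3540.53)²) = 4523.211 m.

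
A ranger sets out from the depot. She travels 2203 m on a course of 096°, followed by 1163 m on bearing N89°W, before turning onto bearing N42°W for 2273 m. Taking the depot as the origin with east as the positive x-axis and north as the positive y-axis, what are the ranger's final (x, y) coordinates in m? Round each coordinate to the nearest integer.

Leg 1 (096°, 2203 m): east 2203 sin 96° = 2190.93, north 2203 cos 96° = -230.28
Leg 2 (N89°W, 1163 m): east 1163 sin 271° = -1162.82, north 1163 cos 271° = 20.30
Leg 3 (N42°W, 2273 m): east 2273 sin 318° = -1520.93, north 2273 cos 318° = 1689.17
Summing: -492.83 m east, 1479.19 m north → (-493, 1479).

(-493, 1479)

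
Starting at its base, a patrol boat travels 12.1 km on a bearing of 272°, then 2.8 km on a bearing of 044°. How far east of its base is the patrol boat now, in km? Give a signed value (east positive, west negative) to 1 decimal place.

-10.1 km

Leg 1 (272°, 12.1 km): east 12.1 sin 272° = -12.09, north 12.1 cos 272° = 0.42
Leg 2 (044°, 2.8 km): east 2.8 sin 44° = 1.95, north 2.8 cos 44° = 2.01
Net east component: -10.15 km.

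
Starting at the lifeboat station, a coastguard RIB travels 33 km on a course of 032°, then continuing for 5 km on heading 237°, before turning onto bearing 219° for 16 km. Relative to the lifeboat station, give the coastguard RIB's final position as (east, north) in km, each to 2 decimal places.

(3.22, 12.83)

Leg 1 (032°, 33 km): east 33 sin 32° = 17.49, north 33 cos 32° = 27.99
Leg 2 (237°, 5 km): east 5 sin 237° = -4.19, north 5 cos 237° = -2.72
Leg 3 (219°, 16 km): east 16 sin 219° = -10.07, north 16 cos 219° = -12.43
Summing: 3.22 km east, 12.83 km north → (3.22, 12.83).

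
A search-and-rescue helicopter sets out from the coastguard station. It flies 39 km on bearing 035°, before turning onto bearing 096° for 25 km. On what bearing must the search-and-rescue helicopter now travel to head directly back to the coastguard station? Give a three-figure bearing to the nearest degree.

238°

Leg 1 (035°, 39 km): east 39 sin 35° = 22.37, north 39 cos 35° = 31.95
Leg 2 (096°, 25 km): east 25 sin 96° = 24.86, north 25 cos 96° = -2.61
Net displacement: 47.23 east, 29.33 north. Direction back to start is (-47.23, -29.33): bearing = atan2(-47.23, -29.33) mod 360° = 238.16° ≈ 238°.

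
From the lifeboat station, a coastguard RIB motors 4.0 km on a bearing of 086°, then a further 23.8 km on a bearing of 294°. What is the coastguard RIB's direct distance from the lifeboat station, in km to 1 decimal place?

20.4 km

Leg 1 (086°, 4.0 km): east 4.0 sin 86° = 3.99, north 4.0 cos 86° = 0.28
Leg 2 (294°, 23.8 km): east 23.8 sin 294° = -21.74, north 23.8 cos 294° = 9.68
Net: -17.75 east, 9.96 north. Distance = √((-17.75)² + (9.96)²) = 20.355 km.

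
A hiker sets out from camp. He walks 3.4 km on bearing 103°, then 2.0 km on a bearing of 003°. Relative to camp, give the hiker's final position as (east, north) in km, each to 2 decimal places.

(3.42, 1.23)

Leg 1 (103°, 3.4 km): east 3.4 sin 103° = 3.31, north 3.4 cos 103° = -0.76
Leg 2 (003°, 2.0 km): east 2.0 sin 3° = 0.10, north 2.0 cos 3° = 2.00
Summing: 3.42 km east, 1.23 km north → (3.42, 1.23).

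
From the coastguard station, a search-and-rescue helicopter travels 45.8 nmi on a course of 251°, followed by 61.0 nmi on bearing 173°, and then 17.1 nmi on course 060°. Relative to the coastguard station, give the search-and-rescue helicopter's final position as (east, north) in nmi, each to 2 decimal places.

(-21.06, -66.91)

Leg 1 (251°, 45.8 nmi): east 45.8 sin 251° = -43.30, north 45.8 cos 251° = -14.91
Leg 2 (173°, 61.0 nmi): east 61.0 sin 173° = 7.43, north 61.0 cos 173° = -60.55
Leg 3 (060°, 17.1 nmi): east 17.1 sin 60° = 14.81, north 17.1 cos 60° = 8.55
Summing: -21.06 nmi east, -66.91 nmi north → (-21.06, -66.91).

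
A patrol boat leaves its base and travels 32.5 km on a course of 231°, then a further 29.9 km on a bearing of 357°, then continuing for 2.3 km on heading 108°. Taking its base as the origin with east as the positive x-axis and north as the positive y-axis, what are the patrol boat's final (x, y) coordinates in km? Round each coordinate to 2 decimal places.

(-24.63, 8.70)

Leg 1 (231°, 32.5 km): east 32.5 sin 231° = -25.26, north 32.5 cos 231° = -20.45
Leg 2 (357°, 29.9 km): east 29.9 sin 357° = -1.56, north 29.9 cos 357° = 29.86
Leg 3 (108°, 2.3 km): east 2.3 sin 108° = 2.19, north 2.3 cos 108° = -0.71
Summing: -24.63 km east, 8.70 km north → (-24.63, 8.70).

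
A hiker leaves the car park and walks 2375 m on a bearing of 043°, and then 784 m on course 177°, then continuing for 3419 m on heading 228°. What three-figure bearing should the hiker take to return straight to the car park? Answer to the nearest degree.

Leg 1 (043°, 2375 m): east 2375 sin 43° = 1619.75, north 2375 cos 43° = 1736.97
Leg 2 (177°, 784 m): east 784 sin 177° = 41.03, north 784 cos 177° = -782.93
Leg 3 (228°, 3419 m): east 3419 sin 228° = -2540.81, north 3419 cos 228° = -2287.76
Net displacement: -880.03 east, -1333.72 north. Direction back to start is (880.03, 1333.72): bearing = atan2(880.03, 1333.72) mod 360° = 33.42° ≈ 033°.

033°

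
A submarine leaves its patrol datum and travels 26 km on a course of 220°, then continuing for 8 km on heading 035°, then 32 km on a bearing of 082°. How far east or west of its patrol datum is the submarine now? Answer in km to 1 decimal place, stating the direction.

Leg 1 (220°, 26 km): east 26 sin 220° = -16.71, north 26 cos 220° = -19.92
Leg 2 (035°, 8 km): east 8 sin 35° = 4.59, north 8 cos 35° = 6.55
Leg 3 (082°, 32 km): east 32 sin 82° = 31.69, north 32 cos 82° = 4.45
Net east component: 19.56 km.

19.6 km east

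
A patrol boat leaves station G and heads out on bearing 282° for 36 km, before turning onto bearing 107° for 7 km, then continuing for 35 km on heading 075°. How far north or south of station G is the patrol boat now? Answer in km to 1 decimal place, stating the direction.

Leg 1 (282°, 36 km): east 36 sin 282° = -35.21, north 36 cos 282° = 7.48
Leg 2 (107°, 7 km): east 7 sin 107° = 6.69, north 7 cos 107° = -2.05
Leg 3 (075°, 35 km): east 35 sin 75° = 33.81, north 35 cos 75° = 9.06
Net north component: 14.50 km.

14.5 km north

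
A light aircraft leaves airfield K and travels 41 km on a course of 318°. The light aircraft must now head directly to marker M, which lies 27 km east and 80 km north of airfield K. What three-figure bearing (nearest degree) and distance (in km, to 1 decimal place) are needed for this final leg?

048°, 73.6 km

Leg 1 (318°, 41 km): east 41 sin 318° = -27.43, north 41 cos 318° = 30.47
Current position: (-27.43, 30.47). Target: (27, 80). Remaining: Δeast = 54.43, Δnorth = 49.53.
Bearing = atan2(54.43, 49.53) mod 360° = 47.70°; distance = √((54.43)² + (49.53)²) = 73.596 km.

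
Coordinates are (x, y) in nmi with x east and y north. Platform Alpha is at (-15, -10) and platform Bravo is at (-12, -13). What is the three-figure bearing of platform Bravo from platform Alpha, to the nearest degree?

Δeast = -12 − -15 = 3.00; Δnorth = -13 − -10 = -3.00.
Bearing = atan2(Δeast, Δnorth) mod 360° = 135.00° ≈ 135°.

135°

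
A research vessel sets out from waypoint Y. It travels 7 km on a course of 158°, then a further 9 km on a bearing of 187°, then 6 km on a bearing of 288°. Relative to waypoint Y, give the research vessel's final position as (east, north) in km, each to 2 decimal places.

Leg 1 (158°, 7 km): east 7 sin 158° = 2.62, north 7 cos 158° = -6.49
Leg 2 (187°, 9 km): east 9 sin 187° = -1.10, north 9 cos 187° = -8.93
Leg 3 (288°, 6 km): east 6 sin 288° = -5.71, north 6 cos 288° = 1.85
Summing: -4.18 km east, -13.57 km north → (-4.18, -13.57).

(-4.18, -13.57)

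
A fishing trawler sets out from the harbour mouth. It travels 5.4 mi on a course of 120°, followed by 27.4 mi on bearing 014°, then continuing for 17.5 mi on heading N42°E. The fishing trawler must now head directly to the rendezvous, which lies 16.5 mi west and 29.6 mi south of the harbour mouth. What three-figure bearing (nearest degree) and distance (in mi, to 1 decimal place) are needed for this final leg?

211°, 77.3 mi

Leg 1 (120°, 5.4 mi): east 5.4 sin 120° = 4.68, north 5.4 cos 120° = -2.70
Leg 2 (014°, 27.4 mi): east 27.4 sin 14° = 6.63, north 27.4 cos 14° = 26.59
Leg 3 (N42°E, 17.5 mi): east 17.5 sin 42° = 11.71, north 17.5 cos 42° = 13.01
Current position: (23.01, 36.89). Target: (-16.5, -29.6). Remaining: Δeast = -39.51, Δnorth = -66.49.
Bearing = atan2(-39.51, -66.49) mod 360° = 210.72°; distance = √((-39.51)² + (-66.49)²) = 77.347 mi.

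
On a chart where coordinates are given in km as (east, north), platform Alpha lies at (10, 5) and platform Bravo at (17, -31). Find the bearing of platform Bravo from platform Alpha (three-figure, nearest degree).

Δeast = 17 − 10 = 7.00; Δnorth = -31 − 5 = -36.00.
Bearing = atan2(Δeast, Δnorth) mod 360° = 169.00° ≈ 169°.

169°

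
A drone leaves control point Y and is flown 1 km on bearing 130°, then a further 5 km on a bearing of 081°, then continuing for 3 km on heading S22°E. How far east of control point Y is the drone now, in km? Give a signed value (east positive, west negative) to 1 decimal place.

6.8 km

Leg 1 (130°, 1 km): east 1 sin 130° = 0.77, north 1 cos 130° = -0.64
Leg 2 (081°, 5 km): east 5 sin 81° = 4.94, north 5 cos 81° = 0.78
Leg 3 (S22°E, 3 km): east 3 sin 158° = 1.12, north 3 cos 158° = -2.78
Net east component: 6.83 km.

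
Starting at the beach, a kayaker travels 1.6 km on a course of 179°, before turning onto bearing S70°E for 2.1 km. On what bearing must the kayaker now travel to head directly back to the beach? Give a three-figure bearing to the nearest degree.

319°

Leg 1 (179°, 1.6 km): east 1.6 sin 179° = 0.03, north 1.6 cos 179° = -1.60
Leg 2 (S70°E, 2.1 km): east 2.1 sin 110° = 1.97, north 2.1 cos 110° = -0.72
Net displacement: 2.00 east, -2.32 north. Direction back to start is (-2.00, 2.32): bearing = atan2(-2.00, 2.32) mod 360° = 319.19° ≈ 319°.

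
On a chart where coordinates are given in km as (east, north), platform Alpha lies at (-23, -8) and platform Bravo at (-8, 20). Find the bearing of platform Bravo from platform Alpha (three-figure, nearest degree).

Δeast = -8 − -23 = 15.00; Δnorth = 20 − -8 = 28.00.
Bearing = atan2(Δeast, Δnorth) mod 360° = 28.18° ≈ 028°.

028°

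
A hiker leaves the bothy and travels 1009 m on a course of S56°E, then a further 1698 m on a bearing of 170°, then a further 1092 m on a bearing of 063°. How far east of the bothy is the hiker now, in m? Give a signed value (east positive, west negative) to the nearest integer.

2104 m

Leg 1 (S56°E, 1009 m): east 1009 sin 124° = 836.50, north 1009 cos 124° = -564.23
Leg 2 (170°, 1698 m): east 1698 sin 170° = 294.85, north 1698 cos 170° = -1672.20
Leg 3 (063°, 1092 m): east 1092 sin 63° = 972.98, north 1092 cos 63° = 495.76
Net east component: 2104.33 m.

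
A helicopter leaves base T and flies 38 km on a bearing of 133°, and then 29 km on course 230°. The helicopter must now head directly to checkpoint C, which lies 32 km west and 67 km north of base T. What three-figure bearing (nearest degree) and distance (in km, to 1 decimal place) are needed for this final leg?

Leg 1 (133°, 38 km): east 38 sin 133° = 27.79, north 38 cos 133° = -25.92
Leg 2 (230°, 29 km): east 29 sin 230° = -22.22, north 29 cos 230° = -18.64
Current position: (5.58, -44.56). Target: (-32, 67). Remaining: Δeast = -37.58, Δnorth = 111.56.
Bearing = atan2(-37.58, 111.56) mod 360° = 341.38°; distance = √((-37.58)² + (111.56)²) = 117.715 km.

341°, 117.7 km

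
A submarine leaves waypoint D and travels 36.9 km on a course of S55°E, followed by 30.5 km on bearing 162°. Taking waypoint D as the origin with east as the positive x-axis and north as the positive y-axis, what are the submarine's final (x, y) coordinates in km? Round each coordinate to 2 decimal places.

Leg 1 (S55°E, 36.9 km): east 36.9 sin 125° = 30.23, north 36.9 cos 125° = -21.16
Leg 2 (162°, 30.5 km): east 30.5 sin 162° = 9.43, north 30.5 cos 162° = -29.01
Summing: 39.65 km east, -50.17 km north → (39.65, -50.17).

(39.65, -50.17)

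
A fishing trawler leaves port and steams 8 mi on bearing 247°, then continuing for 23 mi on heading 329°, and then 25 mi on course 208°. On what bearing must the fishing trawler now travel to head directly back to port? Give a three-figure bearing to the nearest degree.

Leg 1 (247°, 8 mi): east 8 sin 247° = -7.36, north 8 cos 247° = -3.13
Leg 2 (329°, 23 mi): east 23 sin 329° = -11.85, north 23 cos 329° = 19.71
Leg 3 (208°, 25 mi): east 25 sin 208° = -11.74, north 25 cos 208° = -22.07
Net displacement: -30.95 east, -5.48 north. Direction back to start is (30.95, 5.48): bearing = atan2(30.95, 5.48) mod 360° = 79.95° ≈ 080°.

080°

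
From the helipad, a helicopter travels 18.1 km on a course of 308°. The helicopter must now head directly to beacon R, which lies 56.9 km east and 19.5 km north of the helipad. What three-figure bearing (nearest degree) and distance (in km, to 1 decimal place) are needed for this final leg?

Leg 1 (308°, 18.1 km): east 18.1 sin 308° = -14.26, north 18.1 cos 308° = 11.14
Current position: (-14.26, 11.14). Target: (56.9, 19.5). Remaining: Δeast = 71.16, Δnorth = 8.36.
Bearing = atan2(71.16, 8.36) mod 360° = 83.30°; distance = √((71.16)² + (8.36)²) = 71.652 km.

083°, 71.7 km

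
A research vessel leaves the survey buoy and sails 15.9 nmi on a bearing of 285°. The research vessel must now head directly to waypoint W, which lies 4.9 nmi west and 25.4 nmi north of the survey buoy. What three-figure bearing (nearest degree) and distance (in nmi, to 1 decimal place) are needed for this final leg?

026°, 23.7 nmi

Leg 1 (285°, 15.9 nmi): east 15.9 sin 285° = -15.36, north 15.9 cos 285° = 4.12
Current position: (-15.36, 4.12). Target: (-4.9, 25.4). Remaining: Δeast = 10.46, Δnorth = 21.28.
Bearing = atan2(10.46, 21.28) mod 360° = 26.17°; distance = √((10.46)² + (21.28)²) = 23.715 nmi.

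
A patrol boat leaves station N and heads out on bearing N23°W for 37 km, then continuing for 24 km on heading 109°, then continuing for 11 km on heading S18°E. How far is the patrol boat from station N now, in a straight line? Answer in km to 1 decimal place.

Leg 1 (N23°W, 37 km): east 37 sin 337° = -14.46, north 37 cos 337° = 34.06
Leg 2 (109°, 24 km): east 24 sin 109° = 22.69, north 24 cos 109° = -7.81
Leg 3 (S18°E, 11 km): east 11 sin 162° = 3.40, north 11 cos 162° = -10.46
Net: 11.63 east, 15.78 north. Distance = √((11.63)² + (15.78)²) = 19.608 km.

19.6 km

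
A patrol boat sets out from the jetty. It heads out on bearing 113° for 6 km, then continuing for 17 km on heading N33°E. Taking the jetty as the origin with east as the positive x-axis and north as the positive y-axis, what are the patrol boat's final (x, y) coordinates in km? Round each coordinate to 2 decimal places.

Leg 1 (113°, 6 km): east 6 sin 113° = 5.52, north 6 cos 113° = -2.34
Leg 2 (N33°E, 17 km): east 17 sin 33° = 9.26, north 17 cos 33° = 14.26
Summing: 14.78 km east, 11.91 km north → (14.78, 11.91).

(14.78, 11.91)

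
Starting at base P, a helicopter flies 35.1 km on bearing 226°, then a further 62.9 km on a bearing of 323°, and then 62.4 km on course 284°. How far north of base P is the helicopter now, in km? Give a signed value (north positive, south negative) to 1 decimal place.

Leg 1 (226°, 35.1 km): east 35.1 sin 226° = -25.25, north 35.1 cos 226° = -24.38
Leg 2 (323°, 62.9 km): east 62.9 sin 323° = -37.85, north 62.9 cos 323° = 50.23
Leg 3 (284°, 62.4 km): east 62.4 sin 284° = -60.55, north 62.4 cos 284° = 15.10
Net north component: 40.95 km.

40.9 km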